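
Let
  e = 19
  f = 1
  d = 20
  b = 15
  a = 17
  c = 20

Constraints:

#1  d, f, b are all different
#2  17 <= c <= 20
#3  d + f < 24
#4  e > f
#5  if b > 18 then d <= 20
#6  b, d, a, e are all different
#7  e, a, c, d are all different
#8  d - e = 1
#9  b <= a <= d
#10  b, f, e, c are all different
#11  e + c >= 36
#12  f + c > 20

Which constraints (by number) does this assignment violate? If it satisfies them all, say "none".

Violated: 7.

#1 values 20, 1, 15 are pairwise distinct — holds.
#2 c = 20 lies in [17, 20] — holds.
#3 d + f = 20 + 1 = 21; 21 < 24 — holds.
#4 e = 19, f = 1; 19 > 1 — holds.
#5 b = 15, not > 18; antecedent false, conditional vacuously true — holds.
#6 values 15, 20, 17, 19 are pairwise distinct — holds.
#7 c = d = 20, not all different — fails.
#8 d - e = 20 - 19 = 1 — holds.
#9 values 15 <= 17 <= 20 — holds.
#10 values 15, 1, 19, 20 are pairwise distinct — holds.
#11 e + c = 19 + 20 = 39; 39 ≥ 36 — holds.
#12 f + c = 1 + 20 = 21; 21 > 20 — holds.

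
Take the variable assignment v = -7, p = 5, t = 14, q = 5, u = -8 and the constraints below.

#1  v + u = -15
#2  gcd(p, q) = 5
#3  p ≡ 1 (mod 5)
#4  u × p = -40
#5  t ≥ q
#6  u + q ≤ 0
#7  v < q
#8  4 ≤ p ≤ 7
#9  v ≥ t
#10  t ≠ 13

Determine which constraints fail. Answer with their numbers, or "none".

No — constraints 3 and 9 are not satisfied.

#1 v + u = -7 + (-8) = -15 — holds.
#2 gcd(5, 5) = 5 — holds.
#3 5 mod 5 = 0, not 1 — fails.
#4 u × p = -8 × 5 = -40 — holds.
#5 t = 14, q = 5; 14 ≥ 5 — holds.
#6 u + q = -8 + 5 = -3; -3 ≤ 0 — holds.
#7 v = -7, q = 5; -7 < 5 — holds.
#8 p = 5 lies in [4, 7] — holds.
#9 v = -7, t = 14; -7 < 14 (want ≥) — fails.
#10 t = 14, and 14 ≠ 13 — holds.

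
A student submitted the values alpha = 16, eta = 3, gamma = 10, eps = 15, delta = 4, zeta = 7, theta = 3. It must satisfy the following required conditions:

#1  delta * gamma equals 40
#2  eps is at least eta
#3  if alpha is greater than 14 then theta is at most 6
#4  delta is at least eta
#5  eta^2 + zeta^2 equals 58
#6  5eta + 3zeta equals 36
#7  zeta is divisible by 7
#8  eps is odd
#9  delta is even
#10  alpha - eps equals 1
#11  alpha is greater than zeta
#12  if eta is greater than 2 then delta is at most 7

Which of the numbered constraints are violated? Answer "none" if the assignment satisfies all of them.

#1 delta * gamma = 4 * 10 = 40 — holds.
#2 eps = 15, eta = 3; 15 ≥ 3 — holds.
#3 alpha = 16 > 14, so we need theta ≤ 6; theta = 3 ≤ 6 — holds.
#4 delta = 4, eta = 3; 4 ≥ 3 — holds.
#5 eta^2 + zeta^2 = 3^2 + 7^2 = 9 + 49 = 58 — holds.
#6 5eta + 3zeta = 5(3) + 3(7) = 36 — holds.
#7 7 / 7 = 1, so 7 divides 7 — holds.
#8 eps = 15 is odd — holds.
#9 delta = 4 is even — holds.
#10 alpha - eps = 16 - 15 = 1 — holds.
#11 alpha = 16, zeta = 7; 16 > 7 — holds.
#12 eta = 3 > 2, so we need delta ≤ 7; delta = 4 ≤ 7 — holds.

The assignment satisfies every constraint.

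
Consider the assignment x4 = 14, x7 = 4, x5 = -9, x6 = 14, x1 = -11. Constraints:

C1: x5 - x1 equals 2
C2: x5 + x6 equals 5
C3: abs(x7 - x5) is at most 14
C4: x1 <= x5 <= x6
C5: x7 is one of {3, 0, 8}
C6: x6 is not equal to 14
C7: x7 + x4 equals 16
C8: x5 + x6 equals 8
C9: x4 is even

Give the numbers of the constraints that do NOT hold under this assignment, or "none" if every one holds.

C1: x5 - x1 = -9 - (-11) = 2 — holds.
C2: x5 + x6 = -9 + 14 = 5 — holds.
C3: abs(4 - (-9)) = 13; 13 ≤ 14 — holds.
C4: values -11 <= -9 <= 14 — holds.
C5: x7 = 4 is not in {3, 0, 8} — fails.
C6: x6 = 14, but 14 is required to differ — fails.
C7: x7 + x4 = 4 + 14 = 18, not 16 — fails.
C8: x5 + x6 = -9 + 14 = 5, not 8 — fails.
C9: x4 = 14 is even — holds.

Violated: 5, 6, 7, and 8.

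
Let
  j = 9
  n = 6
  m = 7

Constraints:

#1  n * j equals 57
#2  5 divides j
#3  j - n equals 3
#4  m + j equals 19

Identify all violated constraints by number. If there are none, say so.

The assignment fails constraints 1, 2, and 4.

#1 n * j = 6 * 9 = 54, not 57  no
#2 9 = 5*1 + 4, so 5 does not divide 9  no
#3 j - n = 9 - 6 = 3  yes
#4 m + j = 7 + 9 = 16, not 19  no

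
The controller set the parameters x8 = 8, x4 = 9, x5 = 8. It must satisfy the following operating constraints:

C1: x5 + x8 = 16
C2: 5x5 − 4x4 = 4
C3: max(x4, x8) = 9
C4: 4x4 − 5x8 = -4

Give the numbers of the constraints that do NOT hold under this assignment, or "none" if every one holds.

Yes — all constraints hold.

C1: x5 + x8 = 8 + 8 = 16 — satisfied.
C2: 5x5 − 4x4 = 5(8) − 4(9) = 4 — satisfied.
C3: max(9, 8) = 9 — satisfied.
C4: 4x4 − 5x8 = 4(9) − 5(8) = -4 — satisfied.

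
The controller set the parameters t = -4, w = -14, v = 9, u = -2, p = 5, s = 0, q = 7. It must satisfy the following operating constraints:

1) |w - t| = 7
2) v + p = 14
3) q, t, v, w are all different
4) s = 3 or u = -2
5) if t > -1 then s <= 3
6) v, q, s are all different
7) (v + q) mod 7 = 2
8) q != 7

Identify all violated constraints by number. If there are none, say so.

Violated: 1 and 8.

1) |-14 - (-4)| = 10, not 7 — violated.
2) v + p = 9 + 5 = 14 — satisfied.
3) values 7, -4, 9, -14 are pairwise distinct — satisfied.
4) s = 0 ≠ 3, but u = -2 = -2 (second disjunct) — satisfied.
5) t = -4, not > -1; antecedent false, conditional vacuously true — satisfied.
6) values 9, 7, 0 are pairwise distinct — satisfied.
7) v + q = 16; 16 mod 7 = 2 — satisfied.
8) q = 7, but 7 is required to differ — violated.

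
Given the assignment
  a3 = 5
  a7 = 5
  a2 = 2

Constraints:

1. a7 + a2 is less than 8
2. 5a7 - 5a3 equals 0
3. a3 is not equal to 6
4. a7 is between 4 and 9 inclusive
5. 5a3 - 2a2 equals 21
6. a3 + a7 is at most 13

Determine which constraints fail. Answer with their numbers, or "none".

No violations.

1. a7 + a2 = 5 + 2 = 7; 7 < 8 — holds.
2. 5a7 - 5a3 = 5(5) - 5(5) = 0 — holds.
3. a3 = 5, and 5 ≠ 6 — holds.
4. a7 = 5 lies in [4, 9] — holds.
5. 5a3 - 2a2 = 5(5) - 2(2) = 21 — holds.
6. a3 + a7 = 5 + 5 = 10; 10 ≤ 13 — holds.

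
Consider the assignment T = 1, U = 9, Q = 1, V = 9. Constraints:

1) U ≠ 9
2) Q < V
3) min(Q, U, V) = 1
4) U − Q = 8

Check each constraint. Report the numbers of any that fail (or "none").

1) U = 9, but 9 is required to differ  fails
2) Q = 1, V = 9; 1 < 9  holds
3) min(1, 9, 9) = 1  holds
4) U − Q = 9 − 1 = 8  holds

Constraint 1 is violated.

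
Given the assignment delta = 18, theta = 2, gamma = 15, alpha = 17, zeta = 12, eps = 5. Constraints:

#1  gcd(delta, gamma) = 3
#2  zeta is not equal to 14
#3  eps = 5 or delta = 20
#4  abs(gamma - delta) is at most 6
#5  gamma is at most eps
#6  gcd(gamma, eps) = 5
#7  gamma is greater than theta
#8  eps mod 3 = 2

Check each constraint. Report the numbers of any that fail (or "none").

The assignment fails constraint 5.

#1 gcd(18, 15) = 3 — holds.
#2 zeta = 12, and 12 ≠ 14 — holds.
#3 eps = 5 = 5 (first disjunct) — holds.
#4 abs(15 - 18) = 3; 3 ≤ 6 — holds.
#5 gamma = 15, eps = 5; 15 > 5 (want ≤) — does not hold.
#6 gcd(15, 5) = 5 — holds.
#7 gamma = 15, theta = 2; 15 > 2 — holds.
#8 5 mod 3 = 2 — holds.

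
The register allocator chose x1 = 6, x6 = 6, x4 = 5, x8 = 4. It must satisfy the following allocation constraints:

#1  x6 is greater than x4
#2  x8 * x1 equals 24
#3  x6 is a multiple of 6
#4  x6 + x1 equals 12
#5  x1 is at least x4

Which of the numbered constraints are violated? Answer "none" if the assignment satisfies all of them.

The assignment satisfies every constraint.

#1 x6 = 6, x4 = 5; 6 > 5 — holds.
#2 x8 * x1 = 4 * 6 = 24 — holds.
#3 6 / 6 = 1, so 6 divides 6 — holds.
#4 x6 + x1 = 6 + 6 = 12 — holds.
#5 x1 = 6, x4 = 5; 6 ≥ 5 — holds.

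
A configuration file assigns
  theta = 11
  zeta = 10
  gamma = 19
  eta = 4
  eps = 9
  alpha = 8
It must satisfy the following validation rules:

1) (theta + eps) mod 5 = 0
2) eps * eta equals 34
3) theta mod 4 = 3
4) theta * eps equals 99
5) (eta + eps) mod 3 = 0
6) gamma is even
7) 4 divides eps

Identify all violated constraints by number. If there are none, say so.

1) theta + eps = 20; 20 mod 5 = 0  true
2) eps * eta = 9 * 4 = 36, not 34  false
3) 11 mod 4 = 3  true
4) theta * eps = 11 * 9 = 99  true
5) eta + eps = 13; 13 mod 3 = 1, not 0  false
6) gamma = 19 is odd  false
7) 9 = 4*2 + 1, so 4 does not divide 9  false

Constraints 2, 5, 6, and 7 do not hold.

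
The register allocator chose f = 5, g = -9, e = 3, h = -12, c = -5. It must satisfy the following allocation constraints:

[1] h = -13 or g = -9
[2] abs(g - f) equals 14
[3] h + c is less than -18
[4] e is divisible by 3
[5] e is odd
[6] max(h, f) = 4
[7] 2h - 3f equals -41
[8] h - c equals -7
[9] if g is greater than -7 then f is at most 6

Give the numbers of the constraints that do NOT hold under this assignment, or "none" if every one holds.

The assignment fails constraints 3, 6, and 7.

[1] h = -12 ≠ -13, but g = -9 = -9 (second disjunct) — satisfied.
[2] abs(-9 - 5) = 14 — satisfied.
[3] h + c = -12 + (-5) = -17; -17 ≥ -18, bound -18 not met — violated.
[4] 3 / 3 = 1, so 3 divides 3 — satisfied.
[5] e = 3 is odd — satisfied.
[6] max(-12, 5) = 5, not 4 — violated.
[7] 2h - 3f = 2(-12) - 3(5) = -39, not -41 — violated.
[8] h - c = -12 - (-5) = -7 — satisfied.
[9] g = -9, not > -7; antecedent false, conditional vacuously true — satisfied.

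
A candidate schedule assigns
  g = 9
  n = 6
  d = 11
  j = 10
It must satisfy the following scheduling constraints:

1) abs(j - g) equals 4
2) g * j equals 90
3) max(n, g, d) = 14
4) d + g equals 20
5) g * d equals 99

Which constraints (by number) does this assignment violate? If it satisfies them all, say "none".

Constraints 1, 3 do not hold.

1) abs(10 - 9) = 1, not 4 — fails.
2) g * j = 9 * 10 = 90 — holds.
3) max(6, 9, 11) = 11, not 14 — fails.
4) d + g = 11 + 9 = 20 — holds.
5) g * d = 9 * 11 = 99 — holds.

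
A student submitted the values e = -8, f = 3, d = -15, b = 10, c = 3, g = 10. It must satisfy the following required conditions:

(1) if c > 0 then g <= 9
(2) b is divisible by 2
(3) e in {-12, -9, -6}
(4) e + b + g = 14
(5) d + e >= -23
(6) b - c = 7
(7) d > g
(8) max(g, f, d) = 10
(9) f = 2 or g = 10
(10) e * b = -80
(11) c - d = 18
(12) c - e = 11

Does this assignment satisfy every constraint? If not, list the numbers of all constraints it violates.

The assignment fails constraints 1, 3, 4, and 7.

(1) c = 3 > 0, so we need g ≤ 9; but g = 10 > 9  FAIL
(2) 10 / 2 = 5, so 2 divides 10  OK
(3) e = -8 is not in {-12, -9, -6}  FAIL
(4) e + b + g = -8 + 10 + 10 = 12, not 14  FAIL
(5) d + e = -15 + (-8) = -23; -23 ≥ -23  OK
(6) b - c = 10 - 3 = 7  OK
(7) d = -15, g = 10; -15 ≤ 10 (want >)  FAIL
(8) max(10, 3, -15) = 10  OK
(9) f = 3 ≠ 2, but g = 10 = 10 (second disjunct)  OK
(10) e * b = -8 * 10 = -80  OK
(11) c - d = 3 - (-15) = 18  OK
(12) c - e = 3 - (-8) = 11  OK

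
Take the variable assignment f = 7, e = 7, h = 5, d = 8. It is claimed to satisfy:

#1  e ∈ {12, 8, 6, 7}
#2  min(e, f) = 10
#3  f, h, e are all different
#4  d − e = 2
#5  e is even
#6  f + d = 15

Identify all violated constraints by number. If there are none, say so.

#1 e = 7 is in {12, 8, 6, 7} — holds.
#2 min(7, 7) = 7, not 10 — fails.
#3 f = e = 7, not all different — fails.
#4 d − e = 8 − 7 = 1, not 2 — fails.
#5 e = 7 is odd — fails.
#6 f + d = 7 + 8 = 15 — holds.

Constraints 2, 3, 4, 5 do not hold.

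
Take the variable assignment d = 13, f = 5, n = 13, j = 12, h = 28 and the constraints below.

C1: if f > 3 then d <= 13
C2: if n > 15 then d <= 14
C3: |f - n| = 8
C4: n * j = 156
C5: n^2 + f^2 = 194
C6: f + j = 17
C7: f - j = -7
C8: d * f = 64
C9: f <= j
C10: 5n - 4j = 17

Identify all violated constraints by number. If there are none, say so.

Constraint 8 is violated.

C1: f = 5 > 3, so we need d ≤ 13; d = 13 ≤ 13 — OK.
C2: n = 13, not > 15; antecedent false, conditional vacuously true — OK.
C3: |5 - 13| = 8 — OK.
C4: n * j = 13 * 12 = 156 — OK.
C5: n^2 + f^2 = 13^2 + 5^2 = 169 + 25 = 194 — OK.
C6: f + j = 5 + 12 = 17 — OK.
C7: f - j = 5 - 12 = -7 — OK.
C8: d * f = 13 * 5 = 65, not 64 — violated.
C9: f = 5, j = 12; 5 ≤ 12 — OK.
C10: 5n - 4j = 5(13) - 4(12) = 17 — OK.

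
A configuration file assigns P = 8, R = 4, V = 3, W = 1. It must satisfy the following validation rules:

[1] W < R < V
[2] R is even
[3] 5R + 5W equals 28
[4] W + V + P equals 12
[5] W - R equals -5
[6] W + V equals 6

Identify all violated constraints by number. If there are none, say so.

[1] values 1, 4, 3; R = 4 is not < V = 3 — does not hold.
[2] R = 4 is even — holds.
[3] 5R + 5W = 5(4) + 5(1) = 25, not 28 — does not hold.
[4] W + V + P = 1 + 3 + 8 = 12 — holds.
[5] W - R = 1 - 4 = -3, not -5 — does not hold.
[6] W + V = 1 + 3 = 4, not 6 — does not hold.

Constraints 1, 3, 5, and 6 do not hold.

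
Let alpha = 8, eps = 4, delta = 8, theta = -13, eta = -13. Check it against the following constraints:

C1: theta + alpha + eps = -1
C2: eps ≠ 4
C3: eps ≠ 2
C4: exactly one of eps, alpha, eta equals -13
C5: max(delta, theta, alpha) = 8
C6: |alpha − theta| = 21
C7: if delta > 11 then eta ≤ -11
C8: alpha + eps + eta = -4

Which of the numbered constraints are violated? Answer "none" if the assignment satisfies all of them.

Violated: 2 and 8.

C1: theta + alpha + eps = -13 + 8 + 4 = -1  OK
C2: eps = 4, but 4 is required to differ  FAIL
C3: eps = 4, and 4 ≠ 2  OK
C4: eps=4, alpha=8, eta=-13; 1 of them equals -13  OK
C5: max(8, -13, 8) = 8  OK
C6: |8 − (-13)| = 21  OK
C7: delta = 8, not > 11; antecedent false, conditional vacuously true  OK
C8: alpha + eps + eta = 8 + 4 + (-13) = -1, not -4  FAIL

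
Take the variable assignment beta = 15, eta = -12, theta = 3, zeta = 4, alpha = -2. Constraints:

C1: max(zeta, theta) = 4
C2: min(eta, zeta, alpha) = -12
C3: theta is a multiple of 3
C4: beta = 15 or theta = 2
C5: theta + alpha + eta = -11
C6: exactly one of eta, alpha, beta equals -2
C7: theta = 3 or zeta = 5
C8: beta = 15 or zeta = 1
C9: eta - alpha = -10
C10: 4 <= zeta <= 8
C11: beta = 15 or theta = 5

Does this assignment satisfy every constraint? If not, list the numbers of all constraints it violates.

Yes — all constraints hold.

C1: max(4, 3) = 4  true
C2: min(-12, 4, -2) = -12  true
C3: 3 / 3 = 1, so 3 divides 3  true
C4: beta = 15 = 15 (first disjunct)  true
C5: theta + alpha + eta = 3 + (-2) + (-12) = -11  true
C6: eta=-12, alpha=-2, beta=15; 1 of them equals -2  true
C7: theta = 3 = 3 (first disjunct)  true
C8: beta = 15 = 15 (first disjunct)  true
C9: eta - alpha = -12 - (-2) = -10  true
C10: zeta = 4 lies in [4, 8]  true
C11: beta = 15 = 15 (first disjunct)  true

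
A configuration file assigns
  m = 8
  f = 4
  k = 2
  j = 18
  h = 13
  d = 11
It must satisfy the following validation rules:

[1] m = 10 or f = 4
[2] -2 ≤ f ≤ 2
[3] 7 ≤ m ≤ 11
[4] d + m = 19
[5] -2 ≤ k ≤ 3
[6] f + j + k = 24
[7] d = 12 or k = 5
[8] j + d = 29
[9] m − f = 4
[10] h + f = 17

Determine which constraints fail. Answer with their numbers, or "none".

The assignment fails constraints 2, 7.

[1] m = 8 ≠ 10, but f = 4 = 4 (second disjunct) — satisfied.
[2] f = 4 is outside [-2, 2] — violated.
[3] m = 8 lies in [7, 11] — satisfied.
[4] d + m = 11 + 8 = 19 — satisfied.
[5] k = 2 lies in [-2, 3] — satisfied.
[6] f + j + k = 4 + 18 + 2 = 24 — satisfied.
[7] d = 11 ≠ 12 and k = 2 ≠ 5; both disjuncts false — violated.
[8] j + d = 18 + 11 = 29 — satisfied.
[9] m − f = 8 − 4 = 4 — satisfied.
[10] h + f = 13 + 4 = 17 — satisfied.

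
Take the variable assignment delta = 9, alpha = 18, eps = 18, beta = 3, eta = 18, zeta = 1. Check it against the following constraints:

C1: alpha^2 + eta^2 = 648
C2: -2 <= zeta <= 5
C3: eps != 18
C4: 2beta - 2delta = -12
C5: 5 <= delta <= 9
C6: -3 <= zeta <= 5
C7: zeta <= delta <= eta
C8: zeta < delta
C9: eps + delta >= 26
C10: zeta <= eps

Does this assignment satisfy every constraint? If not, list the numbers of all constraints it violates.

C1: alpha^2 + eta^2 = 18^2 + 18^2 = 324 + 324 = 648 — holds.
C2: zeta = 1 lies in [-2, 5] — holds.
C3: eps = 18, but 18 is required to differ — does not hold.
C4: 2beta - 2delta = 2(3) - 2(9) = -12 — holds.
C5: delta = 9 lies in [5, 9] — holds.
C6: zeta = 1 lies in [-3, 5] — holds.
C7: values 1 <= 9 <= 18 — holds.
C8: zeta = 1, delta = 9; 1 < 9 — holds.
C9: eps + delta = 18 + 9 = 27; 27 ≥ 26 — holds.
C10: zeta = 1, eps = 18; 1 ≤ 18 — holds.

Constraint 3 does not hold.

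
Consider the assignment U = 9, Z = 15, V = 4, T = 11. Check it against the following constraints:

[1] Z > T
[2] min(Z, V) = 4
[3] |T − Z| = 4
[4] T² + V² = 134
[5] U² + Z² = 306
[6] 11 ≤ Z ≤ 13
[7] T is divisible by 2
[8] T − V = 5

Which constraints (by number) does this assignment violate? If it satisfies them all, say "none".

Violated: 4, 6, 7, and 8.

[1] Z = 15, T = 11; 15 > 11  OK
[2] min(15, 4) = 4  OK
[3] |11 − 15| = 4  OK
[4] T² + V² = 11² + 4² = 121 + 16 = 137, not 134  FAIL
[5] U² + Z² = 9² + 15² = 81 + 225 = 306  OK
[6] Z = 15 is outside [11, 13]  FAIL
[7] 11 = 2×5 + 1, so 2 does not divide 11  FAIL
[8] T − V = 11 − 4 = 7, not 5  FAIL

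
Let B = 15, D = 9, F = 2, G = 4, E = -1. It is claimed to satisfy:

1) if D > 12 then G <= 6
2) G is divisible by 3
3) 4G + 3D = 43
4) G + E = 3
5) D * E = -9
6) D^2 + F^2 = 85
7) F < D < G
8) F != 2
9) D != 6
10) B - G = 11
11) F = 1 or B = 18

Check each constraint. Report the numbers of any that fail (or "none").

1) D = 9, not > 12; antecedent false, conditional vacuously true  ✓
2) 4 = 3*1 + 1, so 3 does not divide 4  ✗
3) 4G + 3D = 4(4) + 3(9) = 43  ✓
4) G + E = 4 + (-1) = 3  ✓
5) D * E = 9 * (-1) = -9  ✓
6) D^2 + F^2 = 9^2 + 2^2 = 81 + 4 = 85  ✓
7) values 2, 9, 4; D = 9 is not < G = 4  ✗
8) F = 2, but 2 is required to differ  ✗
9) D = 9, and 9 ≠ 6  ✓
10) B - G = 15 - 4 = 11  ✓
11) F = 2 ≠ 1 and B = 15 ≠ 18; both disjuncts false  ✗

Constraints 2, 7, 8, 11 do not hold.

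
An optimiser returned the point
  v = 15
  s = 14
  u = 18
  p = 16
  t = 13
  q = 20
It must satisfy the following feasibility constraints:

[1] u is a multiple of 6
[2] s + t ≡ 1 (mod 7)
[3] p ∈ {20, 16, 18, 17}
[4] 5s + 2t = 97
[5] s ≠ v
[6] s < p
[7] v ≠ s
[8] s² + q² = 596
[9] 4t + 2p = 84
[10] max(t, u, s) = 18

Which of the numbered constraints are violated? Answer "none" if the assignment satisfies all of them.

[1] 18 / 6 = 3, so 6 divides 18 — satisfied.
[2] s + t = 27; 27 mod 7 = 6, not 1 — violated.
[3] p = 16 is in {20, 16, 18, 17} — satisfied.
[4] 5s + 2t = 5(14) + 2(13) = 96, not 97 — violated.
[5] s = 14, v = 15; distinct — satisfied.
[6] s = 14, p = 16; 14 < 16 — satisfied.
[7] v = 15, s = 14; distinct — satisfied.
[8] s² + q² = 14² + 20² = 196 + 400 = 596 — satisfied.
[9] 4t + 2p = 4(13) + 2(16) = 84 — satisfied.
[10] max(13, 18, 14) = 18 — satisfied.

The assignment fails constraints 2 and 4.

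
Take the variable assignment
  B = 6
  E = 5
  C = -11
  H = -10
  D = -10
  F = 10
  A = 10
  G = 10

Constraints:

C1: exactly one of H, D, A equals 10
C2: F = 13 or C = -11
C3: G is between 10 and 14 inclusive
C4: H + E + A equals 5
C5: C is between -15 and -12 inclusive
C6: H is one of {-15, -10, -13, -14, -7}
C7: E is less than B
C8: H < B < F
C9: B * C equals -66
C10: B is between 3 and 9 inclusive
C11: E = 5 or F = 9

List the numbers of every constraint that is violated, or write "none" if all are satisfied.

C1: H=-10, D=-10, A=10; 1 of them equals 10 — satisfied.
C2: F = 10 ≠ 13, but C = -11 = -11 (second disjunct) — satisfied.
C3: G = 10 lies in [10, 14] — satisfied.
C4: H + E + A = -10 + 5 + 10 = 5 — satisfied.
C5: C = -11 is outside [-15, -12] — violated.
C6: H = -10 is in {-15, -10, -13, -14, -7} — satisfied.
C7: E = 5, B = 6; 5 < 6 — satisfied.
C8: values -10 < 6 < 10 — satisfied.
C9: B * C = 6 * (-11) = -66 — satisfied.
C10: B = 6 lies in [3, 9] — satisfied.
C11: E = 5 = 5 (first disjunct) — satisfied.

No — constraint 5 is not satisfied.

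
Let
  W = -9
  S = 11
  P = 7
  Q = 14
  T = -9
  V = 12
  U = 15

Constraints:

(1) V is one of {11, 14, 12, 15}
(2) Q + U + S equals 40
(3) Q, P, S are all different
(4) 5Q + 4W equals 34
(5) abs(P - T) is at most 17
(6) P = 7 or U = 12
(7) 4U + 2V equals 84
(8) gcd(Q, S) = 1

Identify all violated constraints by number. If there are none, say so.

(1) V = 12 is in {11, 14, 12, 15} — satisfied.
(2) Q + U + S = 14 + 15 + 11 = 40 — satisfied.
(3) values 14, 7, 11 are pairwise distinct — satisfied.
(4) 5Q + 4W = 5(14) + 4(-9) = 34 — satisfied.
(5) abs(7 - (-9)) = 16; 16 ≤ 17 — satisfied.
(6) P = 7 = 7 (first disjunct) — satisfied.
(7) 4U + 2V = 4(15) + 2(12) = 84 — satisfied.
(8) gcd(14, 11) = 1 — satisfied.

Yes — all constraints hold.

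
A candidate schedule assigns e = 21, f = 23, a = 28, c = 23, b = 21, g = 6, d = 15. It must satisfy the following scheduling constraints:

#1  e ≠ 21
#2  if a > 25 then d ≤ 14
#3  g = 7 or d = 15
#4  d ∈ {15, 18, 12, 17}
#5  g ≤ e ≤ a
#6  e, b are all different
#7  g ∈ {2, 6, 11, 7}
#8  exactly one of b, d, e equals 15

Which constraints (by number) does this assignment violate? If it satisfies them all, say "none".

Constraints 1, 2, and 6 do not hold.

#1 e = 21, but 21 is required to differ  FAIL
#2 a = 28 > 25, so we need d ≤ 14; but d = 15 > 14  FAIL
#3 g = 6 ≠ 7, but d = 15 = 15 (second disjunct)  OK
#4 d = 15 is in {15, 18, 12, 17}  OK
#5 values 6 ≤ 21 ≤ 28  OK
#6 e = b = 21, not all different  FAIL
#7 g = 6 is in {2, 6, 11, 7}  OK
#8 b=21, d=15, e=21; 1 of them equals 15  OK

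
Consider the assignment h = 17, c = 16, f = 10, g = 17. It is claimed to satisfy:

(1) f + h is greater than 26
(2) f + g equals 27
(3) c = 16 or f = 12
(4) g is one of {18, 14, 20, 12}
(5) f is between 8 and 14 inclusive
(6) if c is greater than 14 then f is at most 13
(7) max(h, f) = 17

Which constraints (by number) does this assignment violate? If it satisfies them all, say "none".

The assignment fails constraint 4.

(1) f + h = 10 + 17 = 27; 27 > 26 — holds.
(2) f + g = 10 + 17 = 27 — holds.
(3) c = 16 = 16 (first disjunct) — holds.
(4) g = 17 is not in {18, 14, 20, 12} — fails.
(5) f = 10 lies in [8, 14] — holds.
(6) c = 16 > 14, so we need f ≤ 13; f = 10 ≤ 13 — holds.
(7) max(17, 10) = 17 — holds.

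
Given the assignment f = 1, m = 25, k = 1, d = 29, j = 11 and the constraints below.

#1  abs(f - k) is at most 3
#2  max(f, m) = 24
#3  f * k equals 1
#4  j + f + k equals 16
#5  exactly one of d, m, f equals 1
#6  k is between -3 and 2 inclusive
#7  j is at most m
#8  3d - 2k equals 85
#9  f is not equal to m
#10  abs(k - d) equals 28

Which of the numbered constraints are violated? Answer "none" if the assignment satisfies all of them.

Constraints 2, 4 do not hold.

#1 abs(1 - 1) = 0; 0 ≤ 3 — satisfied.
#2 max(1, 25) = 25, not 24 — violated.
#3 f * k = 1 * 1 = 1 — satisfied.
#4 j + f + k = 11 + 1 + 1 = 13, not 16 — violated.
#5 d=29, m=25, f=1; 1 of them equals 1 — satisfied.
#6 k = 1 lies in [-3, 2] — satisfied.
#7 j = 11, m = 25; 11 ≤ 25 — satisfied.
#8 3d - 2k = 3(29) - 2(1) = 85 — satisfied.
#9 f = 1, m = 25; distinct — satisfied.
#10 abs(1 - 29) = 28 — satisfied.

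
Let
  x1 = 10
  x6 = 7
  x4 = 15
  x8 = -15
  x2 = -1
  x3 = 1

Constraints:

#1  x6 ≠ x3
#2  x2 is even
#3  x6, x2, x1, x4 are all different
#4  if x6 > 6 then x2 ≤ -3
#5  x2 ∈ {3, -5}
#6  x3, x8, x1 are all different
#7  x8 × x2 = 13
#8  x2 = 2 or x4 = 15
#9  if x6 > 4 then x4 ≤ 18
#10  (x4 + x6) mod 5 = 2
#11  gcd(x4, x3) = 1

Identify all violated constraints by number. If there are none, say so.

#1 x6 = 7, x3 = 1; distinct — OK.
#2 x2 = -1 is odd — violated.
#3 values 7, -1, 10, 15 are pairwise distinct — OK.
#4 x6 = 7 > 6, so we need x2 ≤ -3; but x2 = -1 > -3 — violated.
#5 x2 = -1 is not in {3, -5} — violated.
#6 values 1, -15, 10 are pairwise distinct — OK.
#7 x8 × x2 = -15 × (-1) = 15, not 13 — violated.
#8 x2 = -1 ≠ 2, but x4 = 15 = 15 (second disjunct) — OK.
#9 x6 = 7 > 4, so we need x4 ≤ 18; x4 = 15 ≤ 18 — OK.
#10 x4 + x6 = 22; 22 mod 5 = 2 — OK.
#11 gcd(15, 1) = 1 — OK.

The assignment fails constraints 2, 4, 5, and 7.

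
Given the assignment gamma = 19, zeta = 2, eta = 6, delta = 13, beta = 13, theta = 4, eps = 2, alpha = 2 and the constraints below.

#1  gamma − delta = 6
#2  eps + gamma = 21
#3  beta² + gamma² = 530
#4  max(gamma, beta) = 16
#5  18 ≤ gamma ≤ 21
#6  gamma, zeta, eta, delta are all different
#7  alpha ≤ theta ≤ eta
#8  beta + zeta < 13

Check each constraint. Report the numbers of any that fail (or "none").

Constraints 4 and 8 do not hold.

#1 gamma − delta = 19 − 13 = 6 — holds.
#2 eps + gamma = 2 + 19 = 21 — holds.
#3 beta² + gamma² = 13² + 19² = 169 + 361 = 530 — holds.
#4 max(19, 13) = 19, not 16 — fails.
#5 gamma = 19 lies in [18, 21] — holds.
#6 values 19, 2, 6, 13 are pairwise distinct — holds.
#7 values 2 ≤ 4 ≤ 6 — holds.
#8 beta + zeta = 13 + 2 = 15; 15 ≥ 13, bound 13 not met — fails.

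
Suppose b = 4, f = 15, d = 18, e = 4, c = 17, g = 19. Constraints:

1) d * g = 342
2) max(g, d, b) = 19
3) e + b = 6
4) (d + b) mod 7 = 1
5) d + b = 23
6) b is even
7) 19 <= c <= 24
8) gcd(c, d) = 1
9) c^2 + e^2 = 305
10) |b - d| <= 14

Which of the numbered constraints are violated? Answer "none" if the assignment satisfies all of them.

Violated: 3, 5, 7.

1) d * g = 18 * 19 = 342  true
2) max(19, 18, 4) = 19  true
3) e + b = 4 + 4 = 8, not 6  false
4) d + b = 22; 22 mod 7 = 1  true
5) d + b = 18 + 4 = 22, not 23  false
6) b = 4 is even  true
7) c = 17 is outside [19, 24]  false
8) gcd(17, 18) = 1  true
9) c^2 + e^2 = 17^2 + 4^2 = 289 + 16 = 305  true
10) |4 - 18| = 14; 14 ≤ 14  true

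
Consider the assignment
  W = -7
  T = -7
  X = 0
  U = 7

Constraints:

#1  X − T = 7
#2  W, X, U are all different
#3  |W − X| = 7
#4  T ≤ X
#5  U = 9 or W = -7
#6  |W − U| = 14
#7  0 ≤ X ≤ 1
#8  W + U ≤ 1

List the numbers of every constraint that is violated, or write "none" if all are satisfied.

#1 X − T = 0 − (-7) = 7  OK
#2 values -7, 0, 7 are pairwise distinct  OK
#3 |-7 − 0| = 7  OK
#4 T = -7, X = 0; -7 ≤ 0  OK
#5 U = 7 ≠ 9, but W = -7 = -7 (second disjunct)  OK
#6 |-7 − 7| = 14  OK
#7 X = 0 lies in [0, 1]  OK
#8 W + U = -7 + 7 = 0; 0 ≤ 1  OK

Yes — all constraints hold.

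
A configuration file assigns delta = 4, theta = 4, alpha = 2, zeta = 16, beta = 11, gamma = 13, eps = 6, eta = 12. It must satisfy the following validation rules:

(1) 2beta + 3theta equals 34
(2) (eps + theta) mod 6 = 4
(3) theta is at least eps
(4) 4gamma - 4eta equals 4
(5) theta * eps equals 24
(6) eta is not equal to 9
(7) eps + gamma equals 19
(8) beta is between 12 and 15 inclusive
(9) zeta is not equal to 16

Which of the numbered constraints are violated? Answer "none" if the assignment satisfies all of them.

(1) 2beta + 3theta = 2(11) + 3(4) = 34 — OK.
(2) eps + theta = 10; 10 mod 6 = 4 — OK.
(3) theta = 4, eps = 6; 4 < 6 (want ≥) — violated.
(4) 4gamma - 4eta = 4(13) - 4(12) = 4 — OK.
(5) theta * eps = 4 * 6 = 24 — OK.
(6) eta = 12, and 12 ≠ 9 — OK.
(7) eps + gamma = 6 + 13 = 19 — OK.
(8) beta = 11 is outside [12, 15] — violated.
(9) zeta = 16, but 16 is required to differ — violated.

Violated: 3, 8, and 9.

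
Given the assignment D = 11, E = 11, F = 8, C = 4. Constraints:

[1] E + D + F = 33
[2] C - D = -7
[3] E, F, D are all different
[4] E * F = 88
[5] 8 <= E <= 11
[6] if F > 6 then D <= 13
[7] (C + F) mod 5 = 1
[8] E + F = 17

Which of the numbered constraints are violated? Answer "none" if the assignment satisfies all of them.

Violated: 1, 3, 7, and 8.

[1] E + D + F = 11 + 11 + 8 = 30, not 33  false
[2] C - D = 4 - 11 = -7  true
[3] E = D = 11, not all different  false
[4] E * F = 11 * 8 = 88  true
[5] E = 11 lies in [8, 11]  true
[6] F = 8 > 6, so we need D ≤ 13; D = 11 ≤ 13  true
[7] C + F = 12; 12 mod 5 = 2, not 1  false
[8] E + F = 11 + 8 = 19, not 17  false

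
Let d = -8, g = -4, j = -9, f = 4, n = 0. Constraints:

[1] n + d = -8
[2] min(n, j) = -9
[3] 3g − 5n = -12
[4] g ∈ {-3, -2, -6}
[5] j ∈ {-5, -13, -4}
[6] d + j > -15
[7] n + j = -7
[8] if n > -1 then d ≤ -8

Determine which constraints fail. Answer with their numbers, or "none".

Constraints 4, 5, 6, 7 are violated.

[1] n + d = 0 + (-8) = -8 — holds.
[2] min(0, -9) = -9 — holds.
[3] 3g − 5n = 3(-4) − 5(0) = -12 — holds.
[4] g = -4 is not in {-3, -2, -6} — fails.
[5] j = -9 is not in {-5, -13, -4} — fails.
[6] d + j = -8 + (-9) = -17; -17 ≤ -15, bound -15 not met — fails.
[7] n + j = 0 + (-9) = -9, not -7 — fails.
[8] n = 0 > -1, so we need d ≤ -8; d = -8 ≤ -8 — holds.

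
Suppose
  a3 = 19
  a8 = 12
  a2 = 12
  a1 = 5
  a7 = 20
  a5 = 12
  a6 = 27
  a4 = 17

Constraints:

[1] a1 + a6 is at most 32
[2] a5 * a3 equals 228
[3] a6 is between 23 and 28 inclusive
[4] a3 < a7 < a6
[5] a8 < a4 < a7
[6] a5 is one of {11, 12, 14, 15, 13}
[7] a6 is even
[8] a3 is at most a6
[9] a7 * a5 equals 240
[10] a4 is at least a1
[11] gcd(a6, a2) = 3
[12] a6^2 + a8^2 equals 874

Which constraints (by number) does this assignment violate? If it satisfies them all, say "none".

[1] a1 + a6 = 5 + 27 = 32; 32 ≤ 32  ✔
[2] a5 * a3 = 12 * 19 = 228  ✔
[3] a6 = 27 lies in [23, 28]  ✔
[4] values 19 < 20 < 27  ✔
[5] values 12 < 17 < 20  ✔
[6] a5 = 12 is in {11, 12, 14, 15, 13}  ✔
[7] a6 = 27 is odd  ✘
[8] a3 = 19, a6 = 27; 19 ≤ 27  ✔
[9] a7 * a5 = 20 * 12 = 240  ✔
[10] a4 = 17, a1 = 5; 17 ≥ 5  ✔
[11] gcd(27, 12) = 3  ✔
[12] a6^2 + a8^2 = 27^2 + 12^2 = 729 + 144 = 873, not 874  ✘

Constraints 7, 12 are violated.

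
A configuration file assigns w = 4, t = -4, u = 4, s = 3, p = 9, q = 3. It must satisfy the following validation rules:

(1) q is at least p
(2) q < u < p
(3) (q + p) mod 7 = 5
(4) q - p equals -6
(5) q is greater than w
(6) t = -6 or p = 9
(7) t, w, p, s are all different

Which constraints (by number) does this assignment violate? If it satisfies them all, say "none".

No — constraints 1 and 5 are not satisfied.

(1) q = 3, p = 9; 3 < 9 (want ≥) — fails.
(2) values 3 < 4 < 9 — holds.
(3) q + p = 12; 12 mod 7 = 5 — holds.
(4) q - p = 3 - 9 = -6 — holds.
(5) q = 3, w = 4; 3 ≤ 4 (want >) — fails.
(6) t = -4 ≠ -6, but p = 9 = 9 (second disjunct) — holds.
(7) values -4, 4, 9, 3 are pairwise distinct — holds.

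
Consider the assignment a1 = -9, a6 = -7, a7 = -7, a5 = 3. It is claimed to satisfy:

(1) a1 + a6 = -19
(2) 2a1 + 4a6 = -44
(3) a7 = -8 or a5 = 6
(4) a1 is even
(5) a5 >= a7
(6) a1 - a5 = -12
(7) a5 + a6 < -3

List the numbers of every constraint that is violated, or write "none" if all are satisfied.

(1) a1 + a6 = -9 + (-7) = -16, not -19  ✘
(2) 2a1 + 4a6 = 2(-9) + 4(-7) = -46, not -44  ✘
(3) a7 = -7 ≠ -8 and a5 = 3 ≠ 6; both disjuncts false  ✘
(4) a1 = -9 is odd  ✘
(5) a5 = 3, a7 = -7; 3 ≥ -7  ✔
(6) a1 - a5 = -9 - 3 = -12  ✔
(7) a5 + a6 = 3 + (-7) = -4; -4 < -3  ✔

No — constraints 1, 2, 3, and 4 are not satisfied.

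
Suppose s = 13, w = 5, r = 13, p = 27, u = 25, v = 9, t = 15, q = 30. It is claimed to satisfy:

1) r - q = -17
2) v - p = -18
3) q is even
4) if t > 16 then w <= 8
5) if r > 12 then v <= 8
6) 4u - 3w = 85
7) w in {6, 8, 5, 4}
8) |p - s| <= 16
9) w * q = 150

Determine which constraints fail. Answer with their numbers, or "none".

Constraint 5 does not hold.

1) r - q = 13 - 30 = -17  true
2) v - p = 9 - 27 = -18  true
3) q = 30 is even  true
4) t = 15, not > 16; antecedent false, conditional vacuously true  true
5) r = 13 > 12, so we need v ≤ 8; but v = 9 > 8  false
6) 4u - 3w = 4(25) - 3(5) = 85  true
7) w = 5 is in {6, 8, 5, 4}  true
8) |27 - 13| = 14; 14 ≤ 16  true
9) w * q = 5 * 30 = 150  true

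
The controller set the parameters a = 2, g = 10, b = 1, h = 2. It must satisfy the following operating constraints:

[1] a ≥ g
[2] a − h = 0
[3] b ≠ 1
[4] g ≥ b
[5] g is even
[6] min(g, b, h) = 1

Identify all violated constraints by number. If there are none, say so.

Constraints 1, 3 are violated.

[1] a = 2, g = 10; 2 < 10 (want ≥)  no
[2] a − h = 2 − 2 = 0  yes
[3] b = 1, but 1 is required to differ  no
[4] g = 10, b = 1; 10 ≥ 1  yes
[5] g = 10 is even  yes
[6] min(10, 1, 2) = 1  yes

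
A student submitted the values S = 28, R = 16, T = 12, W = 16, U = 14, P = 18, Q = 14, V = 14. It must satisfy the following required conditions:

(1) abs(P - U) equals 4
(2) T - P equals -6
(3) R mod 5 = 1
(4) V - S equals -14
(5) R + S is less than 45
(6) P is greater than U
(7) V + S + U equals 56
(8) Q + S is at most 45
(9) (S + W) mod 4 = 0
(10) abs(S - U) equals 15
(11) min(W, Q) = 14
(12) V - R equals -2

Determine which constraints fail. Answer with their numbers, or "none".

(1) abs(18 - 14) = 4  OK
(2) T - P = 12 - 18 = -6  OK
(3) 16 mod 5 = 1  OK
(4) V - S = 14 - 28 = -14  OK
(5) R + S = 16 + 28 = 44; 44 < 45  OK
(6) P = 18, U = 14; 18 > 14  OK
(7) V + S + U = 14 + 28 + 14 = 56  OK
(8) Q + S = 14 + 28 = 42; 42 ≤ 45  OK
(9) S + W = 44; 44 mod 4 = 0  OK
(10) abs(28 - 14) = 14, not 15  FAIL
(11) min(16, 14) = 14  OK
(12) V - R = 14 - 16 = -2  OK

Violated: 10.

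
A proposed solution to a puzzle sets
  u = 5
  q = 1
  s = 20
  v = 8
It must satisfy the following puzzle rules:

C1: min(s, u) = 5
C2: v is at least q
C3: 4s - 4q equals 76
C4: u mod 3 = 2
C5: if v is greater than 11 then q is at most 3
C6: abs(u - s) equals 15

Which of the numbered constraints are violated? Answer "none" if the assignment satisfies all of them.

C1: min(20, 5) = 5 — satisfied.
C2: v = 8, q = 1; 8 ≥ 1 — satisfied.
C3: 4s - 4q = 4(20) - 4(1) = 76 — satisfied.
C4: 5 mod 3 = 2 — satisfied.
C5: v = 8, not > 11; antecedent false, conditional vacuously true — satisfied.
C6: abs(5 - 20) = 15 — satisfied.

No violations.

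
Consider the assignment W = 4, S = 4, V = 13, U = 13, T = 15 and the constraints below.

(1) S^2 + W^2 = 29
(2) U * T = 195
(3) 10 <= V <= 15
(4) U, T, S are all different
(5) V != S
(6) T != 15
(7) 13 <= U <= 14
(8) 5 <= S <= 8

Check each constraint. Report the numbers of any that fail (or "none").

Constraints 1, 6, 8 do not hold.

(1) S^2 + W^2 = 4^2 + 4^2 = 16 + 16 = 32, not 29 — violated.
(2) U * T = 13 * 15 = 195 — OK.
(3) V = 13 lies in [10, 15] — OK.
(4) values 13, 15, 4 are pairwise distinct — OK.
(5) V = 13, S = 4; distinct — OK.
(6) T = 15, but 15 is required to differ — violated.
(7) U = 13 lies in [13, 14] — OK.
(8) S = 4 is outside [5, 8] — violated.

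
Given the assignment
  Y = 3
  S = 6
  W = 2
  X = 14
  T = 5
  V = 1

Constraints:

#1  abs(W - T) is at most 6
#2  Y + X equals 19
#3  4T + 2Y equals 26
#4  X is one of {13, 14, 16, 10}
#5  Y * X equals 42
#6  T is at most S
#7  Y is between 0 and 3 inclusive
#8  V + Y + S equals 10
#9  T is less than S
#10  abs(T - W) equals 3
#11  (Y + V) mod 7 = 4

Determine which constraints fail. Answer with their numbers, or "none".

#1 abs(2 - 5) = 3; 3 ≤ 6  ✔
#2 Y + X = 3 + 14 = 17, not 19  ✘
#3 4T + 2Y = 4(5) + 2(3) = 26  ✔
#4 X = 14 is in {13, 14, 16, 10}  ✔
#5 Y * X = 3 * 14 = 42  ✔
#6 T = 5, S = 6; 5 ≤ 6  ✔
#7 Y = 3 lies in [0, 3]  ✔
#8 V + Y + S = 1 + 3 + 6 = 10  ✔
#9 T = 5, S = 6; 5 < 6  ✔
#10 abs(5 - 2) = 3  ✔
#11 Y + V = 4; 4 mod 7 = 4  ✔

Violated: 2.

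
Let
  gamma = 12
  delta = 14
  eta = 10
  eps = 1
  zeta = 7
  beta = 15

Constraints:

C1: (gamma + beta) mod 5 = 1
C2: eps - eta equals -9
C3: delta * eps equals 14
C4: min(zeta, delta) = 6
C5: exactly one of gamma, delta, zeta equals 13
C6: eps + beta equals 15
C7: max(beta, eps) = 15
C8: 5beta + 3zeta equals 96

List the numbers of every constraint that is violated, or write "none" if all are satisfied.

C1: gamma + beta = 27; 27 mod 5 = 2, not 1  false
C2: eps - eta = 1 - 10 = -9  true
C3: delta * eps = 14 * 1 = 14  true
C4: min(7, 14) = 7, not 6  false
C5: gamma=12, delta=14, zeta=7; 0 of them equal 13, not exactly one  false
C6: eps + beta = 1 + 15 = 16, not 15  false
C7: max(15, 1) = 15  true
C8: 5beta + 3zeta = 5(15) + 3(7) = 96  true

Constraints 1, 4, 5, and 6 do not hold.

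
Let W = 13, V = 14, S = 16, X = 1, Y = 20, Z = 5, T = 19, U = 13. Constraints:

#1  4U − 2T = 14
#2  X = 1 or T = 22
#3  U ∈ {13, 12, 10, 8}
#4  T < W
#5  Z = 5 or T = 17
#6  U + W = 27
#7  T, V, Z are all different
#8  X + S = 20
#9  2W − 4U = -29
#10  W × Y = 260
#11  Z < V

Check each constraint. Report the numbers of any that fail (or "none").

#1 4U − 2T = 4(13) − 2(19) = 14 — satisfied.
#2 X = 1 = 1 (first disjunct) — satisfied.
#3 U = 13 is in {13, 12, 10, 8} — satisfied.
#4 T = 19, W = 13; 19 ≥ 13 (want <) — violated.
#5 Z = 5 = 5 (first disjunct) — satisfied.
#6 U + W = 13 + 13 = 26, not 27 — violated.
#7 values 19, 14, 5 are pairwise distinct — satisfied.
#8 X + S = 1 + 16 = 17, not 20 — violated.
#9 2W − 4U = 2(13) − 4(13) = -26, not -29 — violated.
#10 W × Y = 13 × 20 = 260 — satisfied.
#11 Z = 5, V = 14; 5 < 14 — satisfied.

The assignment fails constraints 4, 6, 8, and 9.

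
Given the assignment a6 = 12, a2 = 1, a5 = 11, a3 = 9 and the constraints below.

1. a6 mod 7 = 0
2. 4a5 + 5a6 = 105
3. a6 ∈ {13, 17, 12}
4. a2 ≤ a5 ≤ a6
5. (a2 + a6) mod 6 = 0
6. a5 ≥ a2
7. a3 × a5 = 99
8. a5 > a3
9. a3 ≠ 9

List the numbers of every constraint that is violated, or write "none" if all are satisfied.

1. 12 mod 7 = 5, not 0  false
2. 4a5 + 5a6 = 4(11) + 5(12) = 104, not 105  false
3. a6 = 12 is in {13, 17, 12}  true
4. values 1 ≤ 11 ≤ 12  true
5. a2 + a6 = 13; 13 mod 6 = 1, not 0  false
6. a5 = 11, a2 = 1; 11 ≥ 1  true
7. a3 × a5 = 9 × 11 = 99  true
8. a5 = 11, a3 = 9; 11 > 9  true
9. a3 = 9, but 9 is required to differ  false

Violated: 1, 2, 5, and 9.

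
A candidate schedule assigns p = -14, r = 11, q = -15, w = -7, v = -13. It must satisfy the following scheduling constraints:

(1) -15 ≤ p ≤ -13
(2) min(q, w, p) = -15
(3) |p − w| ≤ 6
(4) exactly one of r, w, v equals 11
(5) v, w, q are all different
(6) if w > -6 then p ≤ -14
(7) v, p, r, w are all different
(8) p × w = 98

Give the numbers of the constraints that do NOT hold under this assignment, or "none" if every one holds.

The assignment fails constraint 3.

(1) p = -14 lies in [-15, -13]  ✓
(2) min(-15, -7, -14) = -15  ✓
(3) |-14 − (-7)| = 7; 7 > 6, exceeds bound 6  ✗
(4) r=11, w=-7, v=-13; 1 of them equals 11  ✓
(5) values -13, -7, -15 are pairwise distinct  ✓
(6) w = -7, not > -6; antecedent false, conditional vacuously true  ✓
(7) values -13, -14, 11, -7 are pairwise distinct  ✓
(8) p × w = -14 × (-7) = 98  ✓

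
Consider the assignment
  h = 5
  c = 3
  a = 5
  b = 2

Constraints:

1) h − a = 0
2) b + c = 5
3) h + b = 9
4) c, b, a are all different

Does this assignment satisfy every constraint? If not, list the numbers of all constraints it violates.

Constraint 3 does not hold.

1) h − a = 5 − 5 = 0 — satisfied.
2) b + c = 2 + 3 = 5 — satisfied.
3) h + b = 5 + 2 = 7, not 9 — violated.
4) values 3, 2, 5 are pairwise distinct — satisfied.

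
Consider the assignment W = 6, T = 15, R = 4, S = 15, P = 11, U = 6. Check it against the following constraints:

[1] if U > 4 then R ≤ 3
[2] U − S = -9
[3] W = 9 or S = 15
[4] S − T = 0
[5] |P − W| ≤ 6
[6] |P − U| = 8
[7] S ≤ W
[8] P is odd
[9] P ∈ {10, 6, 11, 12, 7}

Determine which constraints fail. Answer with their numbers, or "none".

Constraints 1, 6, and 7 do not hold.

[1] U = 6 > 4, so we need R ≤ 3; but R = 4 > 3  ✘
[2] U − S = 6 − 15 = -9  ✔
[3] W = 6 ≠ 9, but S = 15 = 15 (second disjunct)  ✔
[4] S − T = 15 − 15 = 0  ✔
[5] |11 − 6| = 5; 5 ≤ 6  ✔
[6] |11 − 6| = 5, not 8  ✘
[7] S = 15, W = 6; 15 > 6 (want ≤)  ✘
[8] P = 11 is odd  ✔
[9] P = 11 is in {10, 6, 11, 12, 7}  ✔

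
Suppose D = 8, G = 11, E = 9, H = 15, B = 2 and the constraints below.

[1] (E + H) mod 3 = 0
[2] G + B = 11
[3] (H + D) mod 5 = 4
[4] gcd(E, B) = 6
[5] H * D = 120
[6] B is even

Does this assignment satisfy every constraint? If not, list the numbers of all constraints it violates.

[1] E + H = 24; 24 mod 3 = 0  true
[2] G + B = 11 + 2 = 13, not 11  false
[3] H + D = 23; 23 mod 5 = 3, not 4  false
[4] gcd(9, 2) = 1, not 6  false
[5] H * D = 15 * 8 = 120  true
[6] B = 2 is even  true

Violated: 2, 3, and 4.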